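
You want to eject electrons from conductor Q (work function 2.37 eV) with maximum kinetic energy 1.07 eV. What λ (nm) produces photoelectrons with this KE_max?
360.42 nm

From Einstein's equation: KE_max = hc/λ - φ

Rearranging for λ:
hc/λ = KE_max + φ
λ = hc/(KE_max + φ)

Required photon energy:
E_photon = KE_max + φ = 1.07 + 2.37 = 3.44 eV

Required wavelength:
λ = hc/E_photon = (6.626×10⁻³⁴)(3×10⁸) / (3.44 × 1.602×10⁻¹⁹)
λ = 360.42 nm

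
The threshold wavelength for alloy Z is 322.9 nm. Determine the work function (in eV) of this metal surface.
3.84 eV

At the threshold wavelength, photon energy equals work function:
φ = hc/λ₀

Calculating:
φ = (6.626×10⁻³⁴ J·s)(3×10⁸ m/s) / (322.9×10⁻⁹ m)
φ = 3.84 eV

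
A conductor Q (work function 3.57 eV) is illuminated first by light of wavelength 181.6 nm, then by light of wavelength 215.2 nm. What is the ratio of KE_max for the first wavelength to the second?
1.4864

Using Einstein's equation: KE_max = hc/λ - φ

For λ₁ = 181.6 nm:
E₁ = hc/λ₁ = 6.8273 eV
KE₁ = E₁ - φ = 6.8273 - 3.57 = 3.2573 eV

For λ₂ = 215.2 nm:
E₂ = hc/λ₂ = 5.7613 eV
KE₂ = E₂ - φ = 5.7613 - 3.57 = 2.1913 eV

Ratio: KE₁/KE₂ = 3.2573/2.1913 = 1.4864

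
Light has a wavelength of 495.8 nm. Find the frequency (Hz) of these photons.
6.0466e+14 Hz

Using the wave equation: c = fλ

Solving for frequency:
f = c/λ = (3×10⁸ m/s) / (495.8×10⁻⁹ m)
f = 6.0466e+14 Hz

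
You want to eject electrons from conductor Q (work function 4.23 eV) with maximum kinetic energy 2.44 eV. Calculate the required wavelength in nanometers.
185.88 nm

From Einstein's equation: KE_max = hc/λ - φ

Rearranging for λ:
hc/λ = KE_max + φ
λ = hc/(KE_max + φ)

Required photon energy:
E_photon = KE_max + φ = 2.44 + 4.23 = 6.67 eV

Required wavelength:
λ = hc/E_photon = (6.626×10⁻³⁴)(3×10⁸) / (6.67 × 1.602×10⁻¹⁹)
λ = 185.88 nm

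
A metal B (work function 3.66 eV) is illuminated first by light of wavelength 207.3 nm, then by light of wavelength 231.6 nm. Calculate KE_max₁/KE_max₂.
1.3706

Using Einstein's equation: KE_max = hc/λ - φ

For λ₁ = 207.3 nm:
E₁ = hc/λ₁ = 5.9809 eV
KE₁ = E₁ - φ = 5.9809 - 3.66 = 2.3209 eV

For λ₂ = 231.6 nm:
E₂ = hc/λ₂ = 5.3534 eV
KE₂ = E₂ - φ = 5.3534 - 3.66 = 1.6934 eV

Ratio: KE₁/KE₂ = 2.3209/1.6934 = 1.3706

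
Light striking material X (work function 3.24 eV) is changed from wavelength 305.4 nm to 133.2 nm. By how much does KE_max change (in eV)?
5.2484 eV

Using Einstein's equation: KE_max = hc/λ - φ

For λ₁ = 305.4 nm:
KE₁ = hc/λ₁ - φ = 4.0597 - 3.24 = 0.8197 eV

For λ₂ = 133.2 nm:
KE₂ = hc/λ₂ - φ = 9.3081 - 3.24 = 6.0681 eV

Change in KE:
ΔKE = KE₂ - KE₁ = 6.0681 - 0.8197 = 5.2484 eV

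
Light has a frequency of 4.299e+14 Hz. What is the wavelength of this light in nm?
697.35 nm

Using the wave equation: c = fλ

Solving for wavelength:
λ = c/f = (3×10⁸ m/s) / (4.299e+14 Hz)
λ = 697.35 nm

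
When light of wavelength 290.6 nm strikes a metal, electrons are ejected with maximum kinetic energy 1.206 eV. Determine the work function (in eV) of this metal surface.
3.06 eV

From Einstein's photoelectric equation: KE_max = hf - φ = hc/λ - φ

Rearranging for φ:
φ = hc/λ - KE_max

Calculate photon energy:
E_photon = hc/λ = 4.2665 eV

Therefore:
φ = 4.2665 - 1.206 = 3.06 eV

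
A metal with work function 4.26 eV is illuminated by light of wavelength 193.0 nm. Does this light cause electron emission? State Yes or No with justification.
Yes

For photoemission, the photon energy must exceed the work function.

Photon energy: E = hc/λ = 6.4241 eV
Work function: φ = 4.26 eV

Since E_photon (6.4241 eV) > φ (4.26 eV), photoemission WILL occur.
The threshold wavelength is λ₀ = hc/φ = 291.0 nm.
Since 193.0 nm < 291.0 nm, the light has sufficient energy.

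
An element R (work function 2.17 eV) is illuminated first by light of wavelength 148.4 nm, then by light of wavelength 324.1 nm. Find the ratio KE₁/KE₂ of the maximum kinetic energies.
3.7359

Using Einstein's equation: KE_max = hc/λ - φ

For λ₁ = 148.4 nm:
E₁ = hc/λ₁ = 8.3547 eV
KE₁ = E₁ - φ = 8.3547 - 2.17 = 6.1847 eV

For λ₂ = 324.1 nm:
E₂ = hc/λ₂ = 3.8255 eV
KE₂ = E₂ - φ = 3.8255 - 2.17 = 1.6555 eV

Ratio: KE₁/KE₂ = 6.1847/1.6555 = 3.7359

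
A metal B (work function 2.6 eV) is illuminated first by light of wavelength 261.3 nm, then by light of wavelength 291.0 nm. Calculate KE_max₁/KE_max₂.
1.2916

Using Einstein's equation: KE_max = hc/λ - φ

For λ₁ = 261.3 nm:
E₁ = hc/λ₁ = 4.7449 eV
KE₁ = E₁ - φ = 4.7449 - 2.6 = 2.1449 eV

For λ₂ = 291.0 nm:
E₂ = hc/λ₂ = 4.2606 eV
KE₂ = E₂ - φ = 4.2606 - 2.6 = 1.6606 eV

Ratio: KE₁/KE₂ = 2.1449/1.6606 = 1.2916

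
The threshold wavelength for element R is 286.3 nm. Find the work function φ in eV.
4.33 eV

At the threshold wavelength, photon energy equals work function:
φ = hc/λ₀

Calculating:
φ = (6.626×10⁻³⁴ J·s)(3×10⁸ m/s) / (286.3×10⁻⁹ m)
φ = 4.33 eV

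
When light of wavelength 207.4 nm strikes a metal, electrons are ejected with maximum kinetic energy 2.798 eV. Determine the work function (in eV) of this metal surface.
3.18 eV

From Einstein's photoelectric equation: KE_max = hf - φ = hc/λ - φ

Rearranging for φ:
φ = hc/λ - KE_max

Calculate photon energy:
E_photon = hc/λ = 5.9780 eV

Therefore:
φ = 5.9780 - 2.798 = 3.18 eV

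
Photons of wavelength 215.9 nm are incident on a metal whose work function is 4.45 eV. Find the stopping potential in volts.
1.2927 V

The stopping potential V_s satisfies: eV_s = KE_max

First, find KE_max using Einstein's equation:
E_photon = hc/λ = 5.7427 eV
KE_max = E_photon - φ = 5.7427 - 4.45 = 1.2927 eV

Since eV_s = KE_max:
V_s = KE_max/e = 1.2927 V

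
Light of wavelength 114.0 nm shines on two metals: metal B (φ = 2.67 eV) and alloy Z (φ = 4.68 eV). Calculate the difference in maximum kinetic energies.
2.0100 eV

Using KE_max = hc/λ - φ for each metal:

Photon energy: E = hc/λ = 10.8758 eV

For metal B (φ₁ = 2.67 eV):
KE₁ = E - φ₁ = 10.8758 - 2.67 = 8.2058 eV

For alloy Z (φ₂ = 4.68 eV):
KE₂ = E - φ₂ = 10.8758 - 4.68 = 6.1958 eV

Difference:
ΔKE = KE₁ - KE₂ = 8.2058 - 6.1958 = 2.0100 eV

Note: The difference equals the difference in work functions: 4.68 - 2.67 = 2.01 eV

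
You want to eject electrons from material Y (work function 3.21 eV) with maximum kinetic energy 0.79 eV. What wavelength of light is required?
309.96 nm

From Einstein's equation: KE_max = hc/λ - φ

Rearranging for λ:
hc/λ = KE_max + φ
λ = hc/(KE_max + φ)

Required photon energy:
E_photon = KE_max + φ = 0.79 + 3.21 = 4.00 eV

Required wavelength:
λ = hc/E_photon = (6.626×10⁻³⁴)(3×10⁸) / (4.00 × 1.602×10⁻¹⁹)
λ = 309.96 nm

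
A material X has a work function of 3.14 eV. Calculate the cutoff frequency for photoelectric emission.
7.5925e+14 Hz

The threshold frequency is when the photon energy equals the work function:
hf₀ = φ

Solving for f₀:
f₀ = φ/h = (3.14 eV × 1.602×10⁻¹⁹ J/eV) / (6.626×10⁻³⁴ J·s)
f₀ = 7.5925e+14 Hz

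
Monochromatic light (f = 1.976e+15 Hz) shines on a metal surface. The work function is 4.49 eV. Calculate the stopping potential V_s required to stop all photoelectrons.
3.6821 V

The stopping potential V_s satisfies: eV_s = KE_max

First, find KE_max using Einstein's equation:
E_photon = hf = (6.626×10⁻³⁴ J·s)(1.976e+15 Hz) = 8.1721 eV
KE_max = E_photon - φ = 8.1721 - 4.49 = 3.6821 eV

Since eV_s = KE_max:
V_s = KE_max/e = 3.6821 V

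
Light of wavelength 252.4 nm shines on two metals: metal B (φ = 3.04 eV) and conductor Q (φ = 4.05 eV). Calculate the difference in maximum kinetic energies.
1.0100 eV

Using KE_max = hc/λ - φ for each metal:

Photon energy: E = hc/λ = 4.9122 eV

For metal B (φ₁ = 3.04 eV):
KE₁ = E - φ₁ = 4.9122 - 3.04 = 1.8722 eV

For conductor Q (φ₂ = 4.05 eV):
KE₂ = E - φ₂ = 4.9122 - 4.05 = 0.8622 eV

Difference:
ΔKE = KE₁ - KE₂ = 1.8722 - 0.8622 = 1.0100 eV

Note: The difference equals the difference in work functions: 4.05 - 3.04 = 1.01 eV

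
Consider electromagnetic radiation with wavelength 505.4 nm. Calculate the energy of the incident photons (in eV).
2.4532 eV

Using E = hf = hc/λ:

E = hc/λ = (6.626×10⁻³⁴ J·s)(3×10⁸ m/s) / (505.4×10⁻⁹ m)
E = 2.4532 eV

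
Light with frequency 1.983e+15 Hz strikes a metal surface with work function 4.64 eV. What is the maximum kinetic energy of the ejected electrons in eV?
3.5610 eV

Using Einstein's photoelectric equation: KE_max = hf - φ

First, calculate the photon energy:
E_photon = hf = (6.626×10⁻³⁴ J·s)(1.983e+15 Hz)
E_photon = 8.2010 eV

Then, the maximum kinetic energy:
KE_max = E_photon - φ = 8.2010 eV - 4.64 eV = 3.5610 eV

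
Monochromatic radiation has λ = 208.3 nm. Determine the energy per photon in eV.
5.9522 eV

Using E = hf = hc/λ:

E = hc/λ = (6.626×10⁻³⁴ J·s)(3×10⁸ m/s) / (208.3×10⁻⁹ m)
E = 5.9522 eV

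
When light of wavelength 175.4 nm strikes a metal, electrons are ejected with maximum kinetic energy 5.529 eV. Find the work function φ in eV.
1.54 eV

From Einstein's photoelectric equation: KE_max = hf - φ = hc/λ - φ

Rearranging for φ:
φ = hc/λ - KE_max

Calculate photon energy:
E_photon = hc/λ = 7.0687 eV

Therefore:
φ = 7.0687 - 5.529 = 1.54 eV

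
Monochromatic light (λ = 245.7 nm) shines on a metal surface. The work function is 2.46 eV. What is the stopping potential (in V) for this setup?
2.5862 V

The stopping potential V_s satisfies: eV_s = KE_max

First, find KE_max using Einstein's equation:
E_photon = hc/λ = 5.0462 eV
KE_max = E_photon - φ = 5.0462 - 2.46 = 2.5862 eV

Since eV_s = KE_max:
V_s = KE_max/e = 2.5862 V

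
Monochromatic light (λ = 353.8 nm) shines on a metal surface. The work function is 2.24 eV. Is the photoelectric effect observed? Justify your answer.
Yes

For photoemission, the photon energy must exceed the work function.

Photon energy: E = hc/λ = 3.5044 eV
Work function: φ = 2.24 eV

Since E_photon (3.5044 eV) > φ (2.24 eV), photoemission WILL occur.
The threshold wavelength is λ₀ = hc/φ = 553.5 nm.
Since 353.8 nm < 553.5 nm, the light has sufficient energy.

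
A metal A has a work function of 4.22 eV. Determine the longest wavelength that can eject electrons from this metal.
293.80 nm

The threshold wavelength is when the photon energy equals the work function:
hc/λ₀ = φ

Solving for λ₀:
λ₀ = hc/φ = (6.626×10⁻³⁴ J·s)(3×10⁸ m/s) / (4.22 eV × 1.602×10⁻¹⁹ J/eV)
λ₀ = 293.80 nm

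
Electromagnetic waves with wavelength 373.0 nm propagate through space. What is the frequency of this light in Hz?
8.0373e+14 Hz

Using the wave equation: c = fλ

Solving for frequency:
f = c/λ = (3×10⁸ m/s) / (373.0×10⁻⁹ m)
f = 8.0373e+14 Hz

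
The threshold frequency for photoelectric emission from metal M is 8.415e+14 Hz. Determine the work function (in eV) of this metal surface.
3.48 eV

At the threshold frequency, photon energy equals work function:
φ = hf₀

Calculating:
φ = (6.626×10⁻³⁴ J·s)(8.415e+14 Hz)
φ = 3.48 eV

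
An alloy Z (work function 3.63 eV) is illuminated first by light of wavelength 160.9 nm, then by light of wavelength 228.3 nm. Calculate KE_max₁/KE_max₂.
2.2633

Using Einstein's equation: KE_max = hc/λ - φ

For λ₁ = 160.9 nm:
E₁ = hc/λ₁ = 7.7057 eV
KE₁ = E₁ - φ = 7.7057 - 3.63 = 4.0757 eV

For λ₂ = 228.3 nm:
E₂ = hc/λ₂ = 5.4308 eV
KE₂ = E₂ - φ = 5.4308 - 3.63 = 1.8008 eV

Ratio: KE₁/KE₂ = 4.0757/1.8008 = 2.2633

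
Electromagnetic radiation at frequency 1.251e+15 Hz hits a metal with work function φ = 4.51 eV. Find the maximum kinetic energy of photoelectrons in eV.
0.6637 eV

Using Einstein's photoelectric equation: KE_max = hf - φ

First, calculate the photon energy:
E_photon = hf = (6.626×10⁻³⁴ J·s)(1.251e+15 Hz)
E_photon = 5.1737 eV

Then, the maximum kinetic energy:
KE_max = E_photon - φ = 5.1737 eV - 4.51 eV = 0.6637 eV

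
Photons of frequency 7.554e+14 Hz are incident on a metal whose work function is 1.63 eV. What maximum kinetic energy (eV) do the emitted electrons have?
1.4941 eV

Using Einstein's photoelectric equation: KE_max = hf - φ

First, calculate the photon energy:
E_photon = hf = (6.626×10⁻³⁴ J·s)(7.554e+14 Hz)
E_photon = 3.1241 eV

Then, the maximum kinetic energy:
KE_max = E_photon - φ = 3.1241 eV - 1.63 eV = 1.4941 eV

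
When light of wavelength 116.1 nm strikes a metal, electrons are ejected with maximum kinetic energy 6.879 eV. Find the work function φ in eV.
3.80 eV

From Einstein's photoelectric equation: KE_max = hf - φ = hc/λ - φ

Rearranging for φ:
φ = hc/λ - KE_max

Calculate photon energy:
E_photon = hc/λ = 10.6791 eV

Therefore:
φ = 10.6791 - 6.879 = 3.80 eV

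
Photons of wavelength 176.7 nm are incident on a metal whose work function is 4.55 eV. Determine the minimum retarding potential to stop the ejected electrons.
2.4666 V

The stopping potential V_s satisfies: eV_s = KE_max

First, find KE_max using Einstein's equation:
E_photon = hc/λ = 7.0166 eV
KE_max = E_photon - φ = 7.0166 - 4.55 = 2.4666 eV

Since eV_s = KE_max:
V_s = KE_max/e = 2.4666 V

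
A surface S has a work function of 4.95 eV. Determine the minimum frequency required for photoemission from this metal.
1.1969e+15 Hz

The threshold frequency is when the photon energy equals the work function:
hf₀ = φ

Solving for f₀:
f₀ = φ/h = (4.95 eV × 1.602×10⁻¹⁹ J/eV) / (6.626×10⁻³⁴ J·s)
f₀ = 1.1969e+15 Hz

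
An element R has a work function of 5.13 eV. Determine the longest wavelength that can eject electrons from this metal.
241.68 nm

The threshold wavelength is when the photon energy equals the work function:
hc/λ₀ = φ

Solving for λ₀:
λ₀ = hc/φ = (6.626×10⁻³⁴ J·s)(3×10⁸ m/s) / (5.13 eV × 1.602×10⁻¹⁹ J/eV)
λ₀ = 241.68 nm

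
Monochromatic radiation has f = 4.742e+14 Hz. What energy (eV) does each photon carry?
1.9611 eV

Using E = hf:

E = hf = (6.626×10⁻³⁴ J·s)(4.742e+14 Hz)
E = 1.9611 eV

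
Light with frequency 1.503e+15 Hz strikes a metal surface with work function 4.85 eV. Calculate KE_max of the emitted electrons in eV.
1.3659 eV

Using Einstein's photoelectric equation: KE_max = hf - φ

First, calculate the photon energy:
E_photon = hf = (6.626×10⁻³⁴ J·s)(1.503e+15 Hz)
E_photon = 6.2159 eV

Then, the maximum kinetic energy:
KE_max = E_photon - φ = 6.2159 eV - 4.85 eV = 1.3659 eV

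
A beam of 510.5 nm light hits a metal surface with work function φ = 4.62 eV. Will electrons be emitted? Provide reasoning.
No

For photoemission, the photon energy must exceed the work function.

Photon energy: E = hc/λ = 2.4287 eV
Work function: φ = 4.62 eV

Since E_photon (2.4287 eV) < φ (4.62 eV), photoemission will NOT occur.
The threshold wavelength is λ₀ = hc/φ = 268.4 nm.
Since 510.5 nm > 268.4 nm, the photons lack sufficient energy.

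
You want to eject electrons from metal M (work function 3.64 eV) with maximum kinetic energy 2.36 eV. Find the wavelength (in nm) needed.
206.64 nm

From Einstein's equation: KE_max = hc/λ - φ

Rearranging for λ:
hc/λ = KE_max + φ
λ = hc/(KE_max + φ)

Required photon energy:
E_photon = KE_max + φ = 2.36 + 3.64 = 6.00 eV

Required wavelength:
λ = hc/E_photon = (6.626×10⁻³⁴)(3×10⁸) / (6.00 × 1.602×10⁻¹⁹)
λ = 206.64 nm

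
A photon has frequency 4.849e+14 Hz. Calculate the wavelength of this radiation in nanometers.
618.26 nm

Using the wave equation: c = fλ

Solving for wavelength:
λ = c/f = (3×10⁸ m/s) / (4.849e+14 Hz)
λ = 618.26 nm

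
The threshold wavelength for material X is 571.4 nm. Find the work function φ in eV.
2.17 eV

At the threshold wavelength, photon energy equals work function:
φ = hc/λ₀

Calculating:
φ = (6.626×10⁻³⁴ J·s)(3×10⁸ m/s) / (571.4×10⁻⁹ m)
φ = 2.17 eV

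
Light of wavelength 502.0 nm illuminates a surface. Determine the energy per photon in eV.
2.4698 eV

Using E = hf = hc/λ:

E = hc/λ = (6.626×10⁻³⁴ J·s)(3×10⁸ m/s) / (502.0×10⁻⁹ m)
E = 2.4698 eV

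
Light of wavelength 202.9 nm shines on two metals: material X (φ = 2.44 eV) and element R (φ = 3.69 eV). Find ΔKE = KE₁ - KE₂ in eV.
1.2500 eV

Using KE_max = hc/λ - φ for each metal:

Photon energy: E = hc/λ = 6.1106 eV

For material X (φ₁ = 2.44 eV):
KE₁ = E - φ₁ = 6.1106 - 2.44 = 3.6706 eV

For element R (φ₂ = 3.69 eV):
KE₂ = E - φ₂ = 6.1106 - 3.69 = 2.4206 eV

Difference:
ΔKE = KE₁ - KE₂ = 3.6706 - 2.4206 = 1.2500 eV

Note: The difference equals the difference in work functions: 3.69 - 2.44 = 1.25 eV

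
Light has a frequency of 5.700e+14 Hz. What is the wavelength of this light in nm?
525.95 nm

Using the wave equation: c = fλ

Solving for wavelength:
λ = c/f = (3×10⁸ m/s) / (5.700e+14 Hz)
λ = 525.95 nm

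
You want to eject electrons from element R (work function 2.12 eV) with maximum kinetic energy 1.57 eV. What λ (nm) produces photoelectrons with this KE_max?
336.00 nm

From Einstein's equation: KE_max = hc/λ - φ

Rearranging for λ:
hc/λ = KE_max + φ
λ = hc/(KE_max + φ)

Required photon energy:
E_photon = KE_max + φ = 1.57 + 2.12 = 3.69 eV

Required wavelength:
λ = hc/E_photon = (6.626×10⁻³⁴)(3×10⁸) / (3.69 × 1.602×10⁻¹⁹)
λ = 336.00 nm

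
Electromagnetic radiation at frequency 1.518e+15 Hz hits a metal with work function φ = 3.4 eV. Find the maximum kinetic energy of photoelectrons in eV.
2.8779 eV

Using Einstein's photoelectric equation: KE_max = hf - φ

First, calculate the photon energy:
E_photon = hf = (6.626×10⁻³⁴ J·s)(1.518e+15 Hz)
E_photon = 6.2779 eV

Then, the maximum kinetic energy:
KE_max = E_photon - φ = 6.2779 eV - 3.4 eV = 2.8779 eV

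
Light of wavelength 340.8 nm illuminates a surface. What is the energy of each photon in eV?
3.6380 eV

Using E = hf = hc/λ:

E = hc/λ = (6.626×10⁻³⁴ J·s)(3×10⁸ m/s) / (340.8×10⁻⁹ m)
E = 3.6380 eV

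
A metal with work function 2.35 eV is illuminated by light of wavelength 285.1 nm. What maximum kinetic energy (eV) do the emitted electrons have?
1.9988 eV

Using Einstein's photoelectric equation: KE_max = hf - φ = hc/λ - φ

First, calculate the photon energy:
E_photon = hc/λ = (6.626×10⁻³⁴ J·s)(3×10⁸ m/s) / (285.1×10⁻⁹ m)
E_photon = 4.3488 eV

Then, the maximum kinetic energy:
KE_max = E_photon - φ = 4.3488 eV - 2.35 eV = 1.9988 eV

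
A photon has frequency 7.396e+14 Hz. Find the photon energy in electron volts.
3.0587 eV

Using E = hf:

E = hf = (6.626×10⁻³⁴ J·s)(7.396e+14 Hz)
E = 3.0587 eV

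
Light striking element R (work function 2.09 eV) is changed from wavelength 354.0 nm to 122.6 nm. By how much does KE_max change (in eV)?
6.6105 eV

Using Einstein's equation: KE_max = hc/λ - φ

For λ₁ = 354.0 nm:
KE₁ = hc/λ₁ - φ = 3.5024 - 2.09 = 1.4124 eV

For λ₂ = 122.6 nm:
KE₂ = hc/λ₂ - φ = 10.1129 - 2.09 = 8.0229 eV

Change in KE:
ΔKE = KE₂ - KE₁ = 8.0229 - 1.4124 = 6.6105 eV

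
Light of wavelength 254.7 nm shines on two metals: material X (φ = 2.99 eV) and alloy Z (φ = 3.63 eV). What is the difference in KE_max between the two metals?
0.6400 eV

Using KE_max = hc/λ - φ for each metal:

Photon energy: E = hc/λ = 4.8679 eV

For material X (φ₁ = 2.99 eV):
KE₁ = E - φ₁ = 4.8679 - 2.99 = 1.8779 eV

For alloy Z (φ₂ = 3.63 eV):
KE₂ = E - φ₂ = 4.8679 - 3.63 = 1.2379 eV

Difference:
ΔKE = KE₁ - KE₂ = 1.8779 - 1.2379 = 0.6400 eV

Note: The difference equals the difference in work functions: 3.63 - 2.99 = 0.64 eV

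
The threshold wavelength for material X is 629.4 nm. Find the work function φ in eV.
1.97 eV

At the threshold wavelength, photon energy equals work function:
φ = hc/λ₀

Calculating:
φ = (6.626×10⁻³⁴ J·s)(3×10⁸ m/s) / (629.4×10⁻⁹ m)
φ = 1.97 eV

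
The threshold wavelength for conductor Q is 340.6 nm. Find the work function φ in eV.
3.64 eV

At the threshold wavelength, photon energy equals work function:
φ = hc/λ₀

Calculating:
φ = (6.626×10⁻³⁴ J·s)(3×10⁸ m/s) / (340.6×10⁻⁹ m)
φ = 3.64 eV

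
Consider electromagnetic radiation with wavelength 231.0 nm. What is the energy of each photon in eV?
5.3673 eV

Using E = hf = hc/λ:

E = hc/λ = (6.626×10⁻³⁴ J·s)(3×10⁸ m/s) / (231.0×10⁻⁹ m)
E = 5.3673 eV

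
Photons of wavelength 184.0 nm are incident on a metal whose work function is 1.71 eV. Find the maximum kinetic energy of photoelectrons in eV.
5.0283 eV

Using Einstein's photoelectric equation: KE_max = hf - φ = hc/λ - φ

First, calculate the photon energy:
E_photon = hc/λ = (6.626×10⁻³⁴ J·s)(3×10⁸ m/s) / (184.0×10⁻⁹ m)
E_photon = 6.7383 eV

Then, the maximum kinetic energy:
KE_max = E_photon - φ = 6.7383 eV - 1.71 eV = 5.0283 eV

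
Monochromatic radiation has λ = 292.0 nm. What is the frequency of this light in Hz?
1.0267e+15 Hz

Using the wave equation: c = fλ

Solving for frequency:
f = c/λ = (3×10⁸ m/s) / (292.0×10⁻⁹ m)
f = 1.0267e+15 Hz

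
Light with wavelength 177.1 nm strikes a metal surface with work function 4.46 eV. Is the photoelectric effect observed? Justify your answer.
Yes

For photoemission, the photon energy must exceed the work function.

Photon energy: E = hc/λ = 7.0008 eV
Work function: φ = 4.46 eV

Since E_photon (7.0008 eV) > φ (4.46 eV), photoemission WILL occur.
The threshold wavelength is λ₀ = hc/φ = 278.0 nm.
Since 177.1 nm < 278.0 nm, the light has sufficient energy.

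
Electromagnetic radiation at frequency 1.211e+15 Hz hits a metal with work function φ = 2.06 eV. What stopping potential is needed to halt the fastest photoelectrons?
2.9483 V

The stopping potential V_s satisfies: eV_s = KE_max

First, find KE_max using Einstein's equation:
E_photon = hf = (6.626×10⁻³⁴ J·s)(1.211e+15 Hz) = 5.0083 eV
KE_max = E_photon - φ = 5.0083 - 2.06 = 2.9483 eV

Since eV_s = KE_max:
V_s = KE_max/e = 2.9483 V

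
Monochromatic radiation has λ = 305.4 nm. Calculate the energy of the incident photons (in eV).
4.0597 eV

Using E = hf = hc/λ:

E = hc/λ = (6.626×10⁻³⁴ J·s)(3×10⁸ m/s) / (305.4×10⁻⁹ m)
E = 4.0597 eV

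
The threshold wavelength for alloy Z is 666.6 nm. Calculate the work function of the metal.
1.86 eV

At the threshold wavelength, photon energy equals work function:
φ = hc/λ₀

Calculating:
φ = (6.626×10⁻³⁴ J·s)(3×10⁸ m/s) / (666.6×10⁻⁹ m)
φ = 1.86 eV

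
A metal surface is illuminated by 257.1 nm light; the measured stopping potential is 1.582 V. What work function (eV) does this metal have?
3.24 eV

The stopping potential gives the maximum kinetic energy: KE_max = eV_s = 1.582 eV

From Einstein's photoelectric equation: KE_max = hc/λ - φ
Rearranging: φ = hc/λ - KE_max

Calculate photon energy:
E_photon = hc/λ = (6.626×10⁻³⁴ J·s)(3×10⁸ m/s) / (257.1×10⁻⁹ m) = 4.8224 eV

Therefore:
φ = 4.8224 - 1.582 = 3.24 eV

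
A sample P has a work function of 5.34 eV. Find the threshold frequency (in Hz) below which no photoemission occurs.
1.2912e+15 Hz

The threshold frequency is when the photon energy equals the work function:
hf₀ = φ

Solving for f₀:
f₀ = φ/h = (5.34 eV × 1.602×10⁻¹⁹ J/eV) / (6.626×10⁻³⁴ J·s)
f₀ = 1.2912e+15 Hz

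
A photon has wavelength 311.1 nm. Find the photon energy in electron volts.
3.9853 eV

Using E = hf = hc/λ:

E = hc/λ = (6.626×10⁻³⁴ J·s)(3×10⁸ m/s) / (311.1×10⁻⁹ m)
E = 3.9853 eV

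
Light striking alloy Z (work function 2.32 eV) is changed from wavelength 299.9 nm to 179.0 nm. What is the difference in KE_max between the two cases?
2.7923 eV

Using Einstein's equation: KE_max = hc/λ - φ

For λ₁ = 299.9 nm:
KE₁ = hc/λ₁ - φ = 4.1342 - 2.32 = 1.8142 eV

For λ₂ = 179.0 nm:
KE₂ = hc/λ₂ - φ = 6.9265 - 2.32 = 4.6065 eV

Change in KE:
ΔKE = KE₂ - KE₁ = 4.6065 - 1.8142 = 2.7923 eV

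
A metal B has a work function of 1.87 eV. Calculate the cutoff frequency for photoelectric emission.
4.5216e+14 Hz

The threshold frequency is when the photon energy equals the work function:
hf₀ = φ

Solving for f₀:
f₀ = φ/h = (1.87 eV × 1.602×10⁻¹⁹ J/eV) / (6.626×10⁻³⁴ J·s)
f₀ = 4.5216e+14 Hz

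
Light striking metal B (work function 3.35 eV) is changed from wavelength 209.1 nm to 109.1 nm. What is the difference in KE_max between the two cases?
5.4348 eV

Using Einstein's equation: KE_max = hc/λ - φ

For λ₁ = 209.1 nm:
KE₁ = hc/λ₁ - φ = 5.9294 - 3.35 = 2.5794 eV

For λ₂ = 109.1 nm:
KE₂ = hc/λ₂ - φ = 11.3643 - 3.35 = 8.0143 eV

Change in KE:
ΔKE = KE₂ - KE₁ = 8.0143 - 2.5794 = 5.4348 eV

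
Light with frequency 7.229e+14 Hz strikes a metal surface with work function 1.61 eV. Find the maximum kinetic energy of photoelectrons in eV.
1.3797 eV

Using Einstein's photoelectric equation: KE_max = hf - φ

First, calculate the photon energy:
E_photon = hf = (6.626×10⁻³⁴ J·s)(7.229e+14 Hz)
E_photon = 2.9897 eV

Then, the maximum kinetic energy:
KE_max = E_photon - φ = 2.9897 eV - 1.61 eV = 1.3797 eV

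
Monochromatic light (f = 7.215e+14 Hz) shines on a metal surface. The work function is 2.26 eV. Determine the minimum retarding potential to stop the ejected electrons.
0.7239 V

The stopping potential V_s satisfies: eV_s = KE_max

First, find KE_max using Einstein's equation:
E_photon = hf = (6.626×10⁻³⁴ J·s)(7.215e+14 Hz) = 2.9839 eV
KE_max = E_photon - φ = 2.9839 - 2.26 = 0.7239 eV

Since eV_s = KE_max:
V_s = KE_max/e = 0.7239 V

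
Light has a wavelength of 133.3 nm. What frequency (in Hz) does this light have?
2.2490e+15 Hz

Using the wave equation: c = fλ

Solving for frequency:
f = c/λ = (3×10⁸ m/s) / (133.3×10⁻⁹ m)
f = 2.2490e+15 Hz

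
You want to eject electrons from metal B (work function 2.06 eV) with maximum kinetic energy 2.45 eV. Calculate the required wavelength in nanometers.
274.91 nm

From Einstein's equation: KE_max = hc/λ - φ

Rearranging for λ:
hc/λ = KE_max + φ
λ = hc/(KE_max + φ)

Required photon energy:
E_photon = KE_max + φ = 2.45 + 2.06 = 4.51 eV

Required wavelength:
λ = hc/E_photon = (6.626×10⁻³⁴)(3×10⁸) / (4.51 × 1.602×10⁻¹⁹)
λ = 274.91 nm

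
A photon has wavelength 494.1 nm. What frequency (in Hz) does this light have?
6.0674e+14 Hz

Using the wave equation: c = fλ

Solving for frequency:
f = c/λ = (3×10⁸ m/s) / (494.1×10⁻⁹ m)
f = 6.0674e+14 Hz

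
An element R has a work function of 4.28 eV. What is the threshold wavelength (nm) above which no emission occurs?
289.68 nm

The threshold wavelength is when the photon energy equals the work function:
hc/λ₀ = φ

Solving for λ₀:
λ₀ = hc/φ = (6.626×10⁻³⁴ J·s)(3×10⁸ m/s) / (4.28 eV × 1.602×10⁻¹⁹ J/eV)
λ₀ = 289.68 nm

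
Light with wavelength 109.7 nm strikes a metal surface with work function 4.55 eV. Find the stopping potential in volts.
6.7521 V

The stopping potential V_s satisfies: eV_s = KE_max

First, find KE_max using Einstein's equation:
E_photon = hc/λ = 11.3021 eV
KE_max = E_photon - φ = 11.3021 - 4.55 = 6.7521 eV

Since eV_s = KE_max:
V_s = KE_max/e = 6.7521 V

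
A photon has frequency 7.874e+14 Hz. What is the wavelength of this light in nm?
380.74 nm

Using the wave equation: c = fλ

Solving for wavelength:
λ = c/f = (3×10⁸ m/s) / (7.874e+14 Hz)
λ = 380.74 nm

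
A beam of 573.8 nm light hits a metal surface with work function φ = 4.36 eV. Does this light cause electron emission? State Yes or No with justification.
No

For photoemission, the photon energy must exceed the work function.

Photon energy: E = hc/λ = 2.1608 eV
Work function: φ = 4.36 eV

Since E_photon (2.1608 eV) < φ (4.36 eV), photoemission will NOT occur.
The threshold wavelength is λ₀ = hc/φ = 284.4 nm.
Since 573.8 nm > 284.4 nm, the photons lack sufficient energy.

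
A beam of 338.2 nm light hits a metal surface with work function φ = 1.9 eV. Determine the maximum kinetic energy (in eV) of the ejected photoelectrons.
1.7660 eV

Using Einstein's photoelectric equation: KE_max = hf - φ = hc/λ - φ

First, calculate the photon energy:
E_photon = hc/λ = (6.626×10⁻³⁴ J·s)(3×10⁸ m/s) / (338.2×10⁻⁹ m)
E_photon = 3.6660 eV

Then, the maximum kinetic energy:
KE_max = E_photon - φ = 3.6660 eV - 1.9 eV = 1.7660 eV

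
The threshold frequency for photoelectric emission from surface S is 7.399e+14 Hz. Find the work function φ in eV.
3.06 eV

At the threshold frequency, photon energy equals work function:
φ = hf₀

Calculating:
φ = (6.626×10⁻³⁴ J·s)(7.399e+14 Hz)
φ = 3.06 eV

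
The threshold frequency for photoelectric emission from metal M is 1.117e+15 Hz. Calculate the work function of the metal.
4.62 eV

At the threshold frequency, photon energy equals work function:
φ = hf₀

Calculating:
φ = (6.626×10⁻³⁴ J·s)(1.117e+15 Hz)
φ = 4.62 eV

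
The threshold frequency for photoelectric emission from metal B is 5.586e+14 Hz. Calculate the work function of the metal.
2.31 eV

At the threshold frequency, photon energy equals work function:
φ = hf₀

Calculating:
φ = (6.626×10⁻³⁴ J·s)(5.586e+14 Hz)
φ = 2.31 eV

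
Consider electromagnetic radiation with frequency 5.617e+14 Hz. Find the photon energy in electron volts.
2.3230 eV

Using E = hf:

E = hf = (6.626×10⁻³⁴ J·s)(5.617e+14 Hz)
E = 2.3230 eV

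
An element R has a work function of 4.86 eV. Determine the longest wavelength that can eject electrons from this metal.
255.11 nm

The threshold wavelength is when the photon energy equals the work function:
hc/λ₀ = φ

Solving for λ₀:
λ₀ = hc/φ = (6.626×10⁻³⁴ J·s)(3×10⁸ m/s) / (4.86 eV × 1.602×10⁻¹⁹ J/eV)
λ₀ = 255.11 nm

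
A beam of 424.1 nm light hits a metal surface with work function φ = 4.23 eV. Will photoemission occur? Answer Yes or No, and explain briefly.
No

For photoemission, the photon energy must exceed the work function.

Photon energy: E = hc/λ = 2.9235 eV
Work function: φ = 4.23 eV

Since E_photon (2.9235 eV) < φ (4.23 eV), photoemission will NOT occur.
The threshold wavelength is λ₀ = hc/φ = 293.1 nm.
Since 424.1 nm > 293.1 nm, the photons lack sufficient energy.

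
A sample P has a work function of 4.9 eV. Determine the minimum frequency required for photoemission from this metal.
1.1848e+15 Hz

The threshold frequency is when the photon energy equals the work function:
hf₀ = φ

Solving for f₀:
f₀ = φ/h = (4.9 eV × 1.602×10⁻¹⁹ J/eV) / (6.626×10⁻³⁴ J·s)
f₀ = 1.1848e+15 Hz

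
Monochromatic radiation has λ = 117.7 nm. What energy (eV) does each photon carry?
10.5339 eV

Using E = hf = hc/λ:

E = hc/λ = (6.626×10⁻³⁴ J·s)(3×10⁸ m/s) / (117.7×10⁻⁹ m)
E = 10.5339 eV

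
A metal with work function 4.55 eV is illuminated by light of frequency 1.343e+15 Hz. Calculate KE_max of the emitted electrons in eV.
1.0042 eV

Using Einstein's photoelectric equation: KE_max = hf - φ

First, calculate the photon energy:
E_photon = hf = (6.626×10⁻³⁴ J·s)(1.343e+15 Hz)
E_photon = 5.5542 eV

Then, the maximum kinetic energy:
KE_max = E_photon - φ = 5.5542 eV - 4.55 eV = 1.0042 eV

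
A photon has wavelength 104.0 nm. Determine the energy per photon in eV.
11.9216 eV

Using E = hf = hc/λ:

E = hc/λ = (6.626×10⁻³⁴ J·s)(3×10⁸ m/s) / (104.0×10⁻⁹ m)
E = 11.9216 eV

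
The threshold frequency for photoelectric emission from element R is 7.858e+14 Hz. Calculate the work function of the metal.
3.25 eV

At the threshold frequency, photon energy equals work function:
φ = hf₀

Calculating:
φ = (6.626×10⁻³⁴ J·s)(7.858e+14 Hz)
φ = 3.25 eV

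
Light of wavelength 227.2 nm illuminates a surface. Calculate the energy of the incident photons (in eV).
5.4571 eV

Using E = hf = hc/λ:

E = hc/λ = (6.626×10⁻³⁴ J·s)(3×10⁸ m/s) / (227.2×10⁻⁹ m)
E = 5.4571 eV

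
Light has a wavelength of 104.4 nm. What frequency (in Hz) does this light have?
2.8716e+15 Hz

Using the wave equation: c = fλ

Solving for frequency:
f = c/λ = (3×10⁸ m/s) / (104.4×10⁻⁹ m)
f = 2.8716e+15 Hz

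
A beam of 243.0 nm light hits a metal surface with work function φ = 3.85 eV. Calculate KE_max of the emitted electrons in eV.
1.2522 eV

Using Einstein's photoelectric equation: KE_max = hf - φ = hc/λ - φ

First, calculate the photon energy:
E_photon = hc/λ = (6.626×10⁻³⁴ J·s)(3×10⁸ m/s) / (243.0×10⁻⁹ m)
E_photon = 5.1022 eV

Then, the maximum kinetic energy:
KE_max = E_photon - φ = 5.1022 eV - 3.85 eV = 1.2522 eV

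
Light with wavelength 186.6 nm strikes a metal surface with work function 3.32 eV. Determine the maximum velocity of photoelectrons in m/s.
1.0814e+06 m/s

First, find the maximum kinetic energy:
E_photon = hc/λ = 6.6444 eV
KE_max = E_photon - φ = 6.6444 - 3.32 = 3.3244 eV

Convert to Joules: KE_max = 3.3244 × 1.602×10⁻¹⁹ J = 5.3262e-19 J

Then use KE = ½mv² to find velocity:
v = √(2·KE/m) = √(2 × 5.3262e-19 J / 9.109e-31 kg)
v = 1.0814e+06 m/s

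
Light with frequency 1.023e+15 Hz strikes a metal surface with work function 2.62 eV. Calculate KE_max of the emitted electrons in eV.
1.6108 eV

Using Einstein's photoelectric equation: KE_max = hf - φ

First, calculate the photon energy:
E_photon = hf = (6.626×10⁻³⁴ J·s)(1.023e+15 Hz)
E_photon = 4.2308 eV

Then, the maximum kinetic energy:
KE_max = E_photon - φ = 4.2308 eV - 2.62 eV = 1.6108 eV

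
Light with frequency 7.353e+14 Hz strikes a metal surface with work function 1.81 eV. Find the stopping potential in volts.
1.2310 V

The stopping potential V_s satisfies: eV_s = KE_max

First, find KE_max using Einstein's equation:
E_photon = hf = (6.626×10⁻³⁴ J·s)(7.353e+14 Hz) = 3.0410 eV
KE_max = E_photon - φ = 3.0410 - 1.81 = 1.2310 eV

Since eV_s = KE_max:
V_s = KE_max/e = 1.2310 V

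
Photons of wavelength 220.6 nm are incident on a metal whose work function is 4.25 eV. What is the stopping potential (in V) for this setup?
1.3703 V

The stopping potential V_s satisfies: eV_s = KE_max

First, find KE_max using Einstein's equation:
E_photon = hc/λ = 5.6203 eV
KE_max = E_photon - φ = 5.6203 - 4.25 = 1.3703 eV

Since eV_s = KE_max:
V_s = KE_max/e = 1.3703 V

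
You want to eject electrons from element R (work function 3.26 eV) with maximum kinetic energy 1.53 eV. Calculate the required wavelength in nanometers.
258.84 nm

From Einstein's equation: KE_max = hc/λ - φ

Rearranging for λ:
hc/λ = KE_max + φ
λ = hc/(KE_max + φ)

Required photon energy:
E_photon = KE_max + φ = 1.53 + 3.26 = 4.79 eV

Required wavelength:
λ = hc/E_photon = (6.626×10⁻³⁴)(3×10⁸) / (4.79 × 1.602×10⁻¹⁹)
λ = 258.84 nm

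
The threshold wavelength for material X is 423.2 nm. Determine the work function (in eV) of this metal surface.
2.93 eV

At the threshold wavelength, photon energy equals work function:
φ = hc/λ₀

Calculating:
φ = (6.626×10⁻³⁴ J·s)(3×10⁸ m/s) / (423.2×10⁻⁹ m)
φ = 2.93 eV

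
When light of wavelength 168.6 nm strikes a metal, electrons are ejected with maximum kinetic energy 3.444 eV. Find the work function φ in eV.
3.91 eV

From Einstein's photoelectric equation: KE_max = hf - φ = hc/λ - φ

Rearranging for φ:
φ = hc/λ - KE_max

Calculate photon energy:
E_photon = hc/λ = 7.3537 eV

Therefore:
φ = 7.3537 - 3.444 = 3.91 eV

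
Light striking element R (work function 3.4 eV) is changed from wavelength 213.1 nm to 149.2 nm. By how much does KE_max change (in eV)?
2.4918 eV

Using Einstein's equation: KE_max = hc/λ - φ

For λ₁ = 213.1 nm:
KE₁ = hc/λ₁ - φ = 5.8181 - 3.4 = 2.4181 eV

For λ₂ = 149.2 nm:
KE₂ = hc/λ₂ - φ = 8.3099 - 3.4 = 4.9099 eV

Change in KE:
ΔKE = KE₂ - KE₁ = 4.9099 - 2.4181 = 2.4918 eV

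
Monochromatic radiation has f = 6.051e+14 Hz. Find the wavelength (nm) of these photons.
495.44 nm

Using the wave equation: c = fλ

Solving for wavelength:
λ = c/f = (3×10⁸ m/s) / (6.051e+14 Hz)
λ = 495.44 nm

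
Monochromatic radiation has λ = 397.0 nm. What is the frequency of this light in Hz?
7.5514e+14 Hz

Using the wave equation: c = fλ

Solving for frequency:
f = c/λ = (3×10⁸ m/s) / (397.0×10⁻⁹ m)
f = 7.5514e+14 Hz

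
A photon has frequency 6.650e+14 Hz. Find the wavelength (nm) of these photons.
450.82 nm

Using the wave equation: c = fλ

Solving for wavelength:
λ = c/f = (3×10⁸ m/s) / (6.650e+14 Hz)
λ = 450.82 nm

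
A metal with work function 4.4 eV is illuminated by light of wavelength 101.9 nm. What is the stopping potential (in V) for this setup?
7.7672 V

The stopping potential V_s satisfies: eV_s = KE_max

First, find KE_max using Einstein's equation:
E_photon = hc/λ = 12.1672 eV
KE_max = E_photon - φ = 12.1672 - 4.4 = 7.7672 eV

Since eV_s = KE_max:
V_s = KE_max/e = 7.7672 V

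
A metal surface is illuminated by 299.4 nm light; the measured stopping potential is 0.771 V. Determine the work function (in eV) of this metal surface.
3.37 eV

The stopping potential gives the maximum kinetic energy: KE_max = eV_s = 0.771 eV

From Einstein's photoelectric equation: KE_max = hc/λ - φ
Rearranging: φ = hc/λ - KE_max

Calculate photon energy:
E_photon = hc/λ = (6.626×10⁻³⁴ J·s)(3×10⁸ m/s) / (299.4×10⁻⁹ m) = 4.1411 eV

Therefore:
φ = 4.1411 - 0.771 = 3.37 eV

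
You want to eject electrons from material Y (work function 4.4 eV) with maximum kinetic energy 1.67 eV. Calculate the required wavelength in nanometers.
204.26 nm

From Einstein's equation: KE_max = hc/λ - φ

Rearranging for λ:
hc/λ = KE_max + φ
λ = hc/(KE_max + φ)

Required photon energy:
E_photon = KE_max + φ = 1.67 + 4.4 = 6.07 eV

Required wavelength:
λ = hc/E_photon = (6.626×10⁻³⁴)(3×10⁸) / (6.07 × 1.602×10⁻¹⁹)
λ = 204.26 nm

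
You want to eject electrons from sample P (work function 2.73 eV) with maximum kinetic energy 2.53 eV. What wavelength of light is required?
235.71 nm

From Einstein's equation: KE_max = hc/λ - φ

Rearranging for λ:
hc/λ = KE_max + φ
λ = hc/(KE_max + φ)

Required photon energy:
E_photon = KE_max + φ = 2.53 + 2.73 = 5.26 eV

Required wavelength:
λ = hc/E_photon = (6.626×10⁻³⁴)(3×10⁸) / (5.26 × 1.602×10⁻¹⁹)
λ = 235.71 nm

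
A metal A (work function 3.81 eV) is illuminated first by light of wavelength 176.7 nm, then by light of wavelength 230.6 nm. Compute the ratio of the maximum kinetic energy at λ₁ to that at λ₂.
2.0469

Using Einstein's equation: KE_max = hc/λ - φ

For λ₁ = 176.7 nm:
E₁ = hc/λ₁ = 7.0166 eV
KE₁ = E₁ - φ = 7.0166 - 3.81 = 3.2066 eV

For λ₂ = 230.6 nm:
E₂ = hc/λ₂ = 5.3766 eV
KE₂ = E₂ - φ = 5.3766 - 3.81 = 1.5666 eV

Ratio: KE₁/KE₂ = 3.2066/1.5666 = 2.0469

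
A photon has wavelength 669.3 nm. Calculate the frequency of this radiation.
4.4792e+14 Hz

Using the wave equation: c = fλ

Solving for frequency:
f = c/λ = (3×10⁸ m/s) / (669.3×10⁻⁹ m)
f = 4.4792e+14 Hz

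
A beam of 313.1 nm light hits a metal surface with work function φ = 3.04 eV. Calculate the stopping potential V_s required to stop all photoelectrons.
0.9199 V

The stopping potential V_s satisfies: eV_s = KE_max

First, find KE_max using Einstein's equation:
E_photon = hc/λ = 3.9599 eV
KE_max = E_photon - φ = 3.9599 - 3.04 = 0.9199 eV

Since eV_s = KE_max:
V_s = KE_max/e = 0.9199 V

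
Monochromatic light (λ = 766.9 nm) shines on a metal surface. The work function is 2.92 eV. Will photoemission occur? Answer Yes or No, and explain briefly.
No

For photoemission, the photon energy must exceed the work function.

Photon energy: E = hc/λ = 1.6167 eV
Work function: φ = 2.92 eV

Since E_photon (1.6167 eV) < φ (2.92 eV), photoemission will NOT occur.
The threshold wavelength is λ₀ = hc/φ = 424.6 nm.
Since 766.9 nm > 424.6 nm, the photons lack sufficient energy.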